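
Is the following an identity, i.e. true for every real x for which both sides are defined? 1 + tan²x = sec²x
Yes, this is an identity.

Claim: 1 + tan²x = sec²x.
Reasoning: Start from sin²x + cos²x = 1 and divide every term by cos²x (allowed wherever tan x and sec x are defined): tan²x + 1 = 1/cos²x = sec²x.
So the two sides agree for every real x for which both sides are defined.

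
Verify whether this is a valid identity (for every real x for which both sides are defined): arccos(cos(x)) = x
Claim: arccos(cos(x)) = x.
Test a specific point where both sides are defined: x = -π/3.
LHS = arccos(cos(x)) ≈ 1.0472
RHS = x ≈ -1.0472
Since 1.0472 ≠ -1.0472, the equation fails at this point, so it cannot hold for every real x for which both sides are defined.
arccos only returns values in [0, π], so arccos(cos(x)) = x holds only for x in that interval, not for all real x.

Conclusion: No, this is NOT an identity.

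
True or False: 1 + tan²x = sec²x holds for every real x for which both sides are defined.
True.

Claim: 1 + tan²x = sec²x.
Reasoning: Start from sin²x + cos²x = 1 and divide every term by cos²x (allowed wherever tan x and sec x are defined): tan²x + 1 = 1/cos²x = sec²x.
So the two sides agree for every real x for which both sides are defined.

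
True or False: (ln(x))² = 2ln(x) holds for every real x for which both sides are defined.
Claim: (ln(x))² = 2ln(x).
Test a specific point where both sides are defined: x = 3.
LHS = (ln(x))² ≈ 1.2069
RHS = 2ln(x) ≈ 2.1972
Since 1.2069 ≠ 2.1972, the equation fails at this point, so it cannot hold for every real x for which both sides are defined.
2ln(x) equals ln(x²), which is not the same as (ln x)².

Conclusion: False.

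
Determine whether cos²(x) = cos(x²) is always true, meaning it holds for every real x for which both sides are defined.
Claim: cos²(x) = cos(x²).
Test a specific point where both sides are defined: x = π.
LHS = cos²(x) ≈ 1.0000
RHS = cos(x²) ≈ -0.9027
Since 1.0000 ≠ -0.9027, the equation fails at this point, so it cannot hold for every real x for which both sides are defined.
cos²(x) means (cos x)², squaring the output; cos(x²) squares the input. These are different functions.

Conclusion: No, this is NOT an identity.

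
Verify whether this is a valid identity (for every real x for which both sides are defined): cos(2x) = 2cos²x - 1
Yes, this is an identity.

Claim: cos(2x) = 2cos²x - 1.
Reasoning: cos(2x) = cos²x - sin²x. Replace sin²x by 1 - cos²x: cos²x - (1 - cos²x) = 2cos²x - 1.
So the two sides agree for every real x for which both sides are defined.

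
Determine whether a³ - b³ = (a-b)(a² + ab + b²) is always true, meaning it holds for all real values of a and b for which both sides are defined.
Yes, this is an identity.

Claim: a³ - b³ = (a-b)(a² + ab + b²).
Reasoning: Expand the right side: (a-b)(a² + ab + b²) = a³ + a²b + ab² - a²b - ab² - b³ = a³ - b³ (the middle terms cancel in pairs).
So the two sides agree for all real values of a and b for which both sides are defined.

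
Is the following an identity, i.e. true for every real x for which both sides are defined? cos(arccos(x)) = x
Yes, this is an identity.

Claim: cos(arccos(x)) = x.
Reasoning: For -1 ≤ x ≤ 1 (where arccos is defined), arccos(x) is by definition an angle whose cosine equals x. Taking the cosine of that angle returns x. (Note the other order, arccos(cos x) = x, is NOT an identity.)
So the two sides agree for every real x for which both sides are defined.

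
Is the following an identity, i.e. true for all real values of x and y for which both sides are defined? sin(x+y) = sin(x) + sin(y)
No, this is NOT an identity.

Claim: sin(x+y) = sin(x) + sin(y).
Test a specific point where both sides are defined: x = π/6, y = 2π/3.
LHS = sin(x+y) ≈ 0.5000
RHS = sin(x) + sin(y) ≈ 1.3660
Since 0.5000 ≠ 1.3660, the equation fails at this point, so it cannot hold for all real values of x and y for which both sides are defined.
The correct expansion is sin(x+y) = sin(x)cos(y) + cos(x)sin(y); sine is not additive.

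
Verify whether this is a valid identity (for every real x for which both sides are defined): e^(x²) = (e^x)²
No, this is NOT an identity.

Claim: e^(x²) = (e^x)².
Test a specific point where both sides are defined: x = 3.
LHS = e^(x²) ≈ 8103.0839
RHS = (e^x)² ≈ 403.4288
Since 8103.0839 ≠ 403.4288, the equation fails at this point, so it cannot hold for every real x for which both sides are defined.
(e^x)² = e^(2x), and 2x ≠ x² in general.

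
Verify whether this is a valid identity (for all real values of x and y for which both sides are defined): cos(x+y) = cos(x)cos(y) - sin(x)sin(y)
Claim: cos(x+y) = cos(x)cos(y) - sin(x)sin(y).
Reasoning: By Euler's formula e^(i(x+y)) = e^(ix)·e^(iy) = (cos x + i·sin x)(cos y + i·sin y). The real part of the left side is cos(x+y); the real part of the product is cos(x)cos(y) - sin(x)sin(y) (since i·i = -1).
So the two sides agree for all real values of x and y for which both sides are defined.

Conclusion: Yes, this is an identity.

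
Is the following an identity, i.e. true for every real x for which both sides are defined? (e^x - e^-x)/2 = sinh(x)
Claim: (e^x - e^-x)/2 = sinh(x).
Reasoning: This is exactly the definition of the hyperbolic sine: sinh(x) := (e^x - e^-x)/2.
So the two sides agree for every real x for which both sides are defined.

Conclusion: Yes, this is an identity.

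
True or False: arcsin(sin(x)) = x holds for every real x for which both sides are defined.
Claim: arcsin(sin(x)) = x.
Test a specific point where both sides are defined: x = 2π/3.
LHS = arcsin(sin(x)) ≈ 1.0472
RHS = x ≈ 2.0944
Since 1.0472 ≠ 2.0944, the equation fails at this point, so it cannot hold for every real x for which both sides are defined.
arcsin only returns values in [-π/2, π/2], so arcsin(sin(x)) = x holds only for x in that interval, not for all real x.

Conclusion: False.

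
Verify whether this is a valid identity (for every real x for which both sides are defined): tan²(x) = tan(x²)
Claim: tan²(x) = tan(x²).
Test a specific point where both sides are defined: x = π/4.
LHS = tan²(x) ≈ 1.0000
RHS = tan(x²) ≈ 0.7092
Since 1.0000 ≠ 0.7092, the equation fails at this point, so it cannot hold for every real x for which both sides are defined.
tan²(x) means (tan x)², squaring the output; tan(x²) squares the input. These are different functions.

Conclusion: No, this is NOT an identity.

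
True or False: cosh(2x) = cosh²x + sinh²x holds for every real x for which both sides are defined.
Claim: cosh(2x) = cosh²x + sinh²x.
Reasoning: cosh²x = (e^(2x) + 2 + e^(-2x))/4 and sinh²x = (e^(2x) - 2 + e^(-2x))/4. Adding gives (2e^(2x) + 2e^(-2x))/4 = (e^(2x) + e^(-2x))/2 = cosh(2x).
So the two sides agree for every real x for which both sides are defined.

Conclusion: True.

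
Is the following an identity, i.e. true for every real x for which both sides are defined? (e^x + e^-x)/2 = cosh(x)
Claim: (e^x + e^-x)/2 = cosh(x).
Reasoning: This is exactly the definition of the hyperbolic cosine: cosh(x) := (e^x + e^-x)/2.
So the two sides agree for every real x for which both sides are defined.

Conclusion: Yes, this is an identity.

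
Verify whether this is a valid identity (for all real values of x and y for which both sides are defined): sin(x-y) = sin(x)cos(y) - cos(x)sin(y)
Claim: sin(x-y) = sin(x)cos(y) - cos(x)sin(y).
Reasoning: Replace y by -y in sin(x+y) = sin(x)cos(y) + cos(x)sin(y) and use cos(-y) = cos(y), sin(-y) = -sin(y): sin(x-y) = sin(x)cos(y) - cos(x)sin(y).
So the two sides agree for all real values of x and y for which both sides are defined.

Conclusion: Yes, this is an identity.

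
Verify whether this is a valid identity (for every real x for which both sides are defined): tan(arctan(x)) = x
Yes, this is an identity.

Claim: tan(arctan(x)) = x.
Reasoning: For every real x, arctan(x) is by definition the angle in (-π/2, π/2) whose tangent equals x. Taking the tangent of that angle returns x.
So the two sides agree for every real x for which both sides are defined.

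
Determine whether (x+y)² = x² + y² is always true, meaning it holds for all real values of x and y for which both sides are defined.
Claim: (x+y)² = x² + y².
Test a specific point where both sides are defined: x = -1, y = 3/2.
LHS = (x+y)² ≈ 0.2500
RHS = x² + y² ≈ 3.2500
Since 0.2500 ≠ 3.2500, the equation fails at this point, so it cannot hold for all real values of x and y for which both sides are defined.
The correct expansion is (x+y)² = x² + 2xy + y²; the cross term 2xy is missing.

Conclusion: No, this is NOT an identity.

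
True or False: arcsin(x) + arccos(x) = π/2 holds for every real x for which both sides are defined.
Claim: arcsin(x) + arccos(x) = π/2.
Reasoning: Both sides are defined for -1 ≤ x ≤ 1. Let θ = arcsin(x), so sin θ = x and θ ∈ [-π/2, π/2]. Then cos(π/2 - θ) = sin θ = x and π/2 - θ ∈ [0, π], which is exactly the range of arccos, so arccos(x) = π/2 - θ. Adding: arcsin(x) + arccos(x) = θ + (π/2 - θ) = π/2.
So the two sides agree for every real x for which both sides are defined.

Conclusion: True.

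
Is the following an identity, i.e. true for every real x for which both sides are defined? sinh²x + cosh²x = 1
No, this is NOT an identity.

Claim: sinh²x + cosh²x = 1.
Test a specific point where both sides are defined: x = 3.
LHS = sinh²x + cosh²x ≈ 201.7156
RHS = 1 ≈ 1.0000
Since 201.7156 ≠ 1.0000, the equation fails at this point, so it cannot hold for every real x for which both sides are defined.
The correct hyperbolic identity is cosh²x - sinh²x = 1 (a difference); the sum sinh²x + cosh²x equals cosh(2x).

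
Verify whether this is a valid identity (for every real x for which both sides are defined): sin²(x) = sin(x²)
No, this is NOT an identity.

Claim: sin²(x) = sin(x²).
Test a specific point where both sides are defined: x = π/3.
LHS = sin²(x) ≈ 0.7500
RHS = sin(x²) ≈ 0.8897
Since 0.7500 ≠ 0.8897, the equation fails at this point, so it cannot hold for every real x for which both sides are defined.
sin²(x) means (sin x)², squaring the output; sin(x²) squares the input. These are different functions.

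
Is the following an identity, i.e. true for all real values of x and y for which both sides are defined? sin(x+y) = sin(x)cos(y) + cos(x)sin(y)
Claim: sin(x+y) = sin(x)cos(y) + cos(x)sin(y).
Reasoning: By Euler's formula e^(i(x+y)) = e^(ix)·e^(iy) = (cos x + i·sin x)(cos y + i·sin y). The imaginary part of the left side is sin(x+y); the imaginary part of the product is sin(x)cos(y) + cos(x)sin(y).
So the two sides agree for all real values of x and y for which both sides are defined.

Conclusion: Yes, this is an identity.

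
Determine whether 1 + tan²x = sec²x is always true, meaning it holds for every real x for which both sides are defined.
Claim: 1 + tan²x = sec²x.
Reasoning: Start from sin²x + cos²x = 1 and divide every term by cos²x (allowed wherever tan x and sec x are defined): tan²x + 1 = 1/cos²x = sec²x.
So the two sides agree for every real x for which both sides are defined.

Conclusion: Yes, this is an identity.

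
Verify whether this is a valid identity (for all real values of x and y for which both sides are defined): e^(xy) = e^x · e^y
Claim: e^(xy) = e^x · e^y.
Test a specific point where both sides are defined: x = 3/2, y = 2.
LHS = e^(xy) ≈ 20.0855
RHS = e^x · e^y ≈ 33.1155
Since 20.0855 ≠ 33.1155, the equation fails at this point, so it cannot hold for all real values of x and y for which both sides are defined.
e^x · e^y = e^(x+y), not e^(xy).

Conclusion: No, this is NOT an identity.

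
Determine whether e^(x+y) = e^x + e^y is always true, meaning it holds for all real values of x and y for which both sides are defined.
No, this is NOT an identity.

Claim: e^(x+y) = e^x + e^y.
Test a specific point where both sides are defined: x = 5, y = -3.
LHS = e^(x+y) ≈ 7.3891
RHS = e^x + e^y ≈ 148.4629
Since 7.3891 ≠ 148.4629, the equation fails at this point, so it cannot hold for all real values of x and y for which both sides are defined.
The correct rule is e^(x+y) = e^x · e^y (a product, not a sum).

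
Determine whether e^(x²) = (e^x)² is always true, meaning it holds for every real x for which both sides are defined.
Claim: e^(x²) = (e^x)².
Test a specific point where both sides are defined: x = -3.
LHS = e^(x²) ≈ 8103.0839
RHS = (e^x)² ≈ 0.0025
Since 8103.0839 ≠ 0.0025, the equation fails at this point, so it cannot hold for every real x for which both sides are defined.
(e^x)² = e^(2x), and 2x ≠ x² in general.

Conclusion: No, this is NOT an identity.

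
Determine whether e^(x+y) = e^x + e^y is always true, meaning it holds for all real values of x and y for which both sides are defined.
No, this is NOT an identity.

Claim: e^(x+y) = e^x + e^y.
Test a specific point where both sides are defined: x = 4, y = -3.
LHS = e^(x+y) ≈ 2.7183
RHS = e^x + e^y ≈ 54.6479
Since 2.7183 ≠ 54.6479, the equation fails at this point, so it cannot hold for all real values of x and y for which both sides are defined.
The correct rule is e^(x+y) = e^x · e^y (a product, not a sum).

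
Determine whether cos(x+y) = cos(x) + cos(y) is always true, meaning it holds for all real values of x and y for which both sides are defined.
No, this is NOT an identity.

Claim: cos(x+y) = cos(x) + cos(y).
Test a specific point where both sides are defined: x = π, y = -π/4.
LHS = cos(x+y) ≈ -0.7071
RHS = cos(x) + cos(y) ≈ -0.2929
Since -0.7071 ≠ -0.2929, the equation fails at this point, so it cannot hold for all real values of x and y for which both sides are defined.
The correct expansion is cos(x+y) = cos(x)cos(y) - sin(x)sin(y); cosine is not additive.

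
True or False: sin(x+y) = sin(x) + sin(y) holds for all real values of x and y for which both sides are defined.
False.

Claim: sin(x+y) = sin(x) + sin(y).
Test a specific point where both sides are defined: x = π, y = -π/2.
LHS = sin(x+y) ≈ 1.0000
RHS = sin(x) + sin(y) ≈ -1.0000
Since 1.0000 ≠ -1.0000, the equation fails at this point, so it cannot hold for all real values of x and y for which both sides are defined.
The correct expansion is sin(x+y) = sin(x)cos(y) + cos(x)sin(y); sine is not additive.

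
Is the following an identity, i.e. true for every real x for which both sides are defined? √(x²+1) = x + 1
No, this is NOT an identity.

Claim: √(x²+1) = x + 1.
Test a specific point where both sides are defined: x = 1.
LHS = √(x²+1) ≈ 1.4142
RHS = x + 1 ≈ 2.0000
Since 1.4142 ≠ 2.0000, the equation fails at this point, so it cannot hold for every real x for which both sides are defined.
(x+1)² = x² + 2x + 1 ≠ x² + 1 unless x = 0.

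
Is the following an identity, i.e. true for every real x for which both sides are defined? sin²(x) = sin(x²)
No, this is NOT an identity.

Claim: sin²(x) = sin(x²).
Test a specific point where both sides are defined: x = 3π/4.
LHS = sin²(x) ≈ 0.5000
RHS = sin(x²) ≈ -0.6680
Since 0.5000 ≠ -0.6680, the equation fails at this point, so it cannot hold for every real x for which both sides are defined.
sin²(x) means (sin x)², squaring the output; sin(x²) squares the input. These are different functions.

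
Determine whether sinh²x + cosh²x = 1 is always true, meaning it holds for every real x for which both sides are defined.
No, this is NOT an identity.

Claim: sinh²x + cosh²x = 1.
Test a specific point where both sides are defined: x = 3.
LHS = sinh²x + cosh²x ≈ 201.7156
RHS = 1 ≈ 1.0000
Since 201.7156 ≠ 1.0000, the equation fails at this point, so it cannot hold for every real x for which both sides are defined.
The correct hyperbolic identity is cosh²x - sinh²x = 1 (a difference); the sum sinh²x + cosh²x equals cosh(2x).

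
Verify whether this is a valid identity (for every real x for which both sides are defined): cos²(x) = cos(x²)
No, this is NOT an identity.

Claim: cos²(x) = cos(x²).
Test a specific point where both sides are defined: x = π/6.
LHS = cos²(x) ≈ 0.7500
RHS = cos(x²) ≈ 0.9627
Since 0.7500 ≠ 0.9627, the equation fails at this point, so it cannot hold for every real x for which both sides are defined.
cos²(x) means (cos x)², squaring the output; cos(x²) squares the input. These are different functions.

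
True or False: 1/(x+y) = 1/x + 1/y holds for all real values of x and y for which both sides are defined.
Claim: 1/(x+y) = 1/x + 1/y.
Test a specific point where both sides are defined: x = -1, y = 1/2.
LHS = 1/(x+y) ≈ -2.0000
RHS = 1/x + 1/y ≈ 1.0000
Since -2.0000 ≠ 1.0000, the equation fails at this point, so it cannot hold for all real values of x and y for which both sides are defined.
1/x + 1/y = (x+y)/(xy), which is not 1/(x+y).

Conclusion: False.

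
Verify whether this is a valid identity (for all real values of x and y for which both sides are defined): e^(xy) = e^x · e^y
Claim: e^(xy) = e^x · e^y.
Test a specific point where both sides are defined: x = -2, y = -1.
LHS = e^(xy) ≈ 7.3891
RHS = e^x · e^y ≈ 0.0498
Since 7.3891 ≠ 0.0498, the equation fails at this point, so it cannot hold for all real values of x and y for which both sides are defined.
e^x · e^y = e^(x+y), not e^(xy).

Conclusion: No, this is NOT an identity.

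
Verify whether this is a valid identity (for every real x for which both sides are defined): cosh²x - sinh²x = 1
Claim: cosh²x - sinh²x = 1.
Reasoning: With cosh(x) = (e^x + e^-x)/2 and sinh(x) = (e^x - e^-x)/2: cosh²x = (e^(2x) + 2 + e^(-2x))/4 and sinh²x = (e^(2x) - 2 + e^(-2x))/4. Subtracting leaves 4/4 = 1.
So the two sides agree for every real x for which both sides are defined.

Conclusion: Yes, this is an identity.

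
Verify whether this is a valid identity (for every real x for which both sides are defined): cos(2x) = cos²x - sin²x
Yes, this is an identity.

Claim: cos(2x) = cos²x - sin²x.
Reasoning: Put y = x in the addition formula cos(x+y) = cos(x)cos(y) - sin(x)sin(y): cos(2x) = cos²x - sin²x.
So the two sides agree for every real x for which both sides are defined.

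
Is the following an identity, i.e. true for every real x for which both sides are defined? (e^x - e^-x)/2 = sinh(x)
Claim: (e^x - e^-x)/2 = sinh(x).
Reasoning: This is exactly the definition of the hyperbolic sine: sinh(x) := (e^x - e^-x)/2.
So the two sides agree for every real x for which both sides are defined.

Conclusion: Yes, this is an identity.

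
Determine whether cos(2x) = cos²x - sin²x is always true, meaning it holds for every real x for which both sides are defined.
Yes, this is an identity.

Claim: cos(2x) = cos²x - sin²x.
Reasoning: Put y = x in the addition formula cos(x+y) = cos(x)cos(y) - sin(x)sin(y): cos(2x) = cos²x - sin²x.
So the two sides agree for every real x for which both sides are defined.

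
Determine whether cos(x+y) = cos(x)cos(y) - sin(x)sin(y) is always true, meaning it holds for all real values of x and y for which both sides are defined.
Yes, this is an identity.

Claim: cos(x+y) = cos(x)cos(y) - sin(x)sin(y).
Reasoning: By Euler's formula e^(i(x+y)) = e^(ix)·e^(iy) = (cos x + i·sin x)(cos y + i·sin y). The real part of the left side is cos(x+y); the real part of the product is cos(x)cos(y) - sin(x)sin(y) (since i·i = -1).
So the two sides agree for all real values of x and y for which both sides are defined.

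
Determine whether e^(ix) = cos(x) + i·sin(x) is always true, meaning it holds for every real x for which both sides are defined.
Claim: e^(ix) = cos(x) + i·sin(x).
Reasoning: Euler's formula. Expand e^(ix) = Σ (ix)^k / k!. Since i² = -1, the even-k terms are Σ (-1)^m x^(2m)/(2m)! = cos(x) and the odd-k terms are i · Σ (-1)^m x^(2m+1)/(2m+1)! = i·sin(x).
So the two sides agree for every real x for which both sides are defined.

Conclusion: Yes, this is an identity.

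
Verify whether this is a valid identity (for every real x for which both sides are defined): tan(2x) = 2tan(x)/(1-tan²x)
Yes, this is an identity.

Claim: tan(2x) = 2tan(x)/(1-tan²x).
Reasoning: tan(2x) = sin(2x)/cos(2x) = 2sin(x)cos(x) / (cos²x - sin²x). Divide numerator and denominator by cos²x: 2tan(x) / (1 - tan²x).
So the two sides agree for every real x for which both sides are defined.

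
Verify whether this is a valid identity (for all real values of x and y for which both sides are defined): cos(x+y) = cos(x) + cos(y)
Claim: cos(x+y) = cos(x) + cos(y).
Test a specific point where both sides are defined: x = -π/6, y = π/6.
LHS = cos(x+y) ≈ 1.0000
RHS = cos(x) + cos(y) ≈ 1.7321
Since 1.0000 ≠ 1.7321, the equation fails at this point, so it cannot hold for all real values of x and y for which both sides are defined.
The correct expansion is cos(x+y) = cos(x)cos(y) - sin(x)sin(y); cosine is not additive.

Conclusion: No, this is NOT an identity.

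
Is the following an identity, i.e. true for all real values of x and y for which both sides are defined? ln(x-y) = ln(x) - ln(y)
Claim: ln(x-y) = ln(x) - ln(y).
Test a specific point where both sides are defined: x = 4, y = 1/2.
LHS = ln(x-y) ≈ 1.2528
RHS = ln(x) - ln(y) ≈ 2.0794
Since 1.2528 ≠ 2.0794, the equation fails at this point, so it cannot hold for all real values of x and y for which both sides are defined.
ln(x) - ln(y) = ln(x/y), not ln(x-y).

Conclusion: No, this is NOT an identity.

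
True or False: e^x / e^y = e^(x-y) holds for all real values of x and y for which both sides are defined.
Claim: e^x / e^y = e^(x-y).
Reasoning: 1/e^y = e^(-y), so e^x / e^y = e^x · e^(-y) = e^(x + (-y)) = e^(x-y) by the product rule for exponents.
So the two sides agree for all real values of x and y for which both sides are defined.

Conclusion: True.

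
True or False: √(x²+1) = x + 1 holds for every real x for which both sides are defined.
False.

Claim: √(x²+1) = x + 1.
Test a specific point where both sides are defined: x = -1.
LHS = √(x²+1) ≈ 1.4142
RHS = x + 1 ≈ 0.0000
Since 1.4142 ≠ 0.0000, the equation fails at this point, so it cannot hold for every real x for which both sides are defined.
(x+1)² = x² + 2x + 1 ≠ x² + 1 unless x = 0.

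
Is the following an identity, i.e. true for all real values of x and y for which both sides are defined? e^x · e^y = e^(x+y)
Claim: e^x · e^y = e^(x+y).
Reasoning: This is the law of exponents for a common base: multiplying powers adds exponents. E.g. from the series, (Σ x^j/j!)(Σ y^k/k!) = Σ_m (Σ_{j+k=m} x^j y^k/(j!k!)) = Σ_m (x+y)^m/m! by the binomial theorem.
So the two sides agree for all real values of x and y for which both sides are defined.

Conclusion: Yes, this is an identity.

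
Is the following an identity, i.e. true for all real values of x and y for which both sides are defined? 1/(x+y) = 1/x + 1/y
No, this is NOT an identity.

Claim: 1/(x+y) = 1/x + 1/y.
Test a specific point where both sides are defined: x = 4, y = -2.
LHS = 1/(x+y) ≈ 0.5000
RHS = 1/x + 1/y ≈ -0.2500
Since 0.5000 ≠ -0.2500, the equation fails at this point, so it cannot hold for all real values of x and y for which both sides are defined.
1/x + 1/y = (x+y)/(xy), which is not 1/(x+y).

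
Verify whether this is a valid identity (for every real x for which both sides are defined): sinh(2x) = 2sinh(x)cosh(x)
Claim: sinh(2x) = 2sinh(x)cosh(x).
Reasoning: 2sinh(x)cosh(x) = 2 · (e^x - e^-x)/2 · (e^x + e^-x)/2 = (e^(2x) - e^(-2x))/2 = sinh(2x).
So the two sides agree for every real x for which both sides are defined.

Conclusion: Yes, this is an identity.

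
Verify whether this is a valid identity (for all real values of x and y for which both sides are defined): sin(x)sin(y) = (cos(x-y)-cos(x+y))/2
Yes, this is an identity.

Claim: sin(x)sin(y) = (cos(x-y)-cos(x+y))/2.
Reasoning: cos(x-y) = cos(x)cos(y) + sin(x)sin(y) and cos(x+y) = cos(x)cos(y) - sin(x)sin(y). Subtracting, cos(x-y) - cos(x+y) = 2sin(x)sin(y); divide by 2.
So the two sides agree for all real values of x and y for which both sides are defined.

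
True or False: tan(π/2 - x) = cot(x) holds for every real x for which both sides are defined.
True.

Claim: tan(π/2 - x) = cot(x).
Reasoning: tan(π/2 - x) = sin(π/2 - x)/cos(π/2 - x) = cos(x)/sin(x) = cot(x), using the cofunction identities sin(π/2 - x) = cos(x) and cos(π/2 - x) = sin(x).
So the two sides agree for every real x for which both sides are defined.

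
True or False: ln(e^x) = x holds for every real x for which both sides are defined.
Claim: ln(e^x) = x.
Reasoning: ln is the inverse of the exponential: ln(e^x) asks for the exponent p with e^p = e^x, and since e^p is one-to-one that exponent is p = x.
So the two sides agree for every real x for which both sides are defined.

Conclusion: True.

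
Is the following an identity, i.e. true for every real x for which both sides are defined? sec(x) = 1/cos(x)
Claim: sec(x) = 1/cos(x).
Reasoning: sec(x) is by definition the reciprocal of cos(x), wherever cos(x) ≠ 0.
So the two sides agree for every real x for which both sides are defined.

Conclusion: Yes, this is an identity.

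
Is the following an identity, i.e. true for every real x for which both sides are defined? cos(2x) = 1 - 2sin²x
Yes, this is an identity.

Claim: cos(2x) = 1 - 2sin²x.
Reasoning: cos(2x) = cos²x - sin²x. Replace cos²x by 1 - sin²x: (1 - sin²x) - sin²x = 1 - 2sin²x.
So the two sides agree for every real x for which both sides are defined.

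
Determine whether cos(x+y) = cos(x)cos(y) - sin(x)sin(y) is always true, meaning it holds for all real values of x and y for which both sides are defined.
Yes, this is an identity.

Claim: cos(x+y) = cos(x)cos(y) - sin(x)sin(y).
Reasoning: By Euler's formula e^(i(x+y)) = e^(ix)·e^(iy) = (cos x + i·sin x)(cos y + i·sin y). The real part of the left side is cos(x+y); the real part of the product is cos(x)cos(y) - sin(x)sin(y) (since i·i = -1).
So the two sides agree for all real values of x and y for which both sides are defined.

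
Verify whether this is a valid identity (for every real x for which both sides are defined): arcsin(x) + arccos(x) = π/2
Yes, this is an identity.

Claim: arcsin(x) + arccos(x) = π/2.
Reasoning: Both sides are defined for -1 ≤ x ≤ 1. Let θ = arcsin(x), so sin θ = x and θ ∈ [-π/2, π/2]. Then cos(π/2 - θ) = sin θ = x and π/2 - θ ∈ [0, π], which is exactly the range of arccos, so arccos(x) = π/2 - θ. Adding: arcsin(x) + arccos(x) = θ + (π/2 - θ) = π/2.
So the two sides agree for every real x for which both sides are defined.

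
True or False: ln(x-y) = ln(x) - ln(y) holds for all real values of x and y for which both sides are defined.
Claim: ln(x-y) = ln(x) - ln(y).
Test a specific point where both sides are defined: x = 3, y = 1/2.
LHS = ln(x-y) ≈ 0.9163
RHS = ln(x) - ln(y) ≈ 1.7918
Since 0.9163 ≠ 1.7918, the equation fails at this point, so it cannot hold for all real values of x and y for which both sides are defined.
ln(x) - ln(y) = ln(x/y), not ln(x-y).

Conclusion: False.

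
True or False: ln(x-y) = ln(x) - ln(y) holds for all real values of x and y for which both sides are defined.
False.

Claim: ln(x-y) = ln(x) - ln(y).
Test a specific point where both sides are defined: x = 3, y = 3/2.
LHS = ln(x-y) ≈ 0.4055
RHS = ln(x) - ln(y) ≈ 0.6931
Since 0.4055 ≠ 0.6931, the equation fails at this point, so it cannot hold for all real values of x and y for which both sides are defined.
ln(x) - ln(y) = ln(x/y), not ln(x-y).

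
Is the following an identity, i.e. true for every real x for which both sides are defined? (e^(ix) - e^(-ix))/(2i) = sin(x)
Yes, this is an identity.

Claim: (e^(ix) - e^(-ix))/(2i) = sin(x).
Reasoning: By Euler's formula e^(ix) = cos(x) + i·sin(x) and e^(-ix) = cos(x) - i·sin(x). Subtracting cancels the cosine terms: e^(ix) - e^(-ix) = 2i·sin(x); divide by 2i.
So the two sides agree for every real x for which both sides are defined.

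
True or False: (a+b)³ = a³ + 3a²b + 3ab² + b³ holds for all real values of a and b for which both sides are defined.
True.

Claim: (a+b)³ = a³ + 3a²b + 3ab² + b³.
Reasoning: (a+b)³ = (a+b)(a+b)² = (a+b)(a² + 2ab + b²) = a³ + 2a²b + ab² + a²b + 2ab² + b³ = a³ + 3a²b + 3ab² + b³.
So the two sides agree for all real values of a and b for which both sides are defined.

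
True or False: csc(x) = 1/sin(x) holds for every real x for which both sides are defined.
True.

Claim: csc(x) = 1/sin(x).
Reasoning: csc(x) is by definition the reciprocal of sin(x), wherever sin(x) ≠ 0.
So the two sides agree for every real x for which both sides are defined.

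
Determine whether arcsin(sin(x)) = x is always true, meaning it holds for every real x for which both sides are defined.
No, this is NOT an identity.

Claim: arcsin(sin(x)) = x.
Test a specific point where both sides are defined: x = π.
LHS = arcsin(sin(x)) ≈ 0.0000
RHS = x ≈ 3.1416
Since 0.0000 ≠ 3.1416, the equation fails at this point, so it cannot hold for every real x for which both sides are defined.
arcsin only returns values in [-π/2, π/2], so arcsin(sin(x)) = x holds only for x in that interval, not for all real x.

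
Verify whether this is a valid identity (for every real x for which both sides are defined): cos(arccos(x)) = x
Yes, this is an identity.

Claim: cos(arccos(x)) = x.
Reasoning: For -1 ≤ x ≤ 1 (where arccos is defined), arccos(x) is by definition an angle whose cosine equals x. Taking the cosine of that angle returns x. (Note the other order, arccos(cos x) = x, is NOT an identity.)
So the two sides agree for every real x for which both sides are defined.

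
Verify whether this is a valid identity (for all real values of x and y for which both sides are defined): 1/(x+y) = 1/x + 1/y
No, this is NOT an identity.

Claim: 1/(x+y) = 1/x + 1/y.
Test a specific point where both sides are defined: x = 3/2, y = -1.
LHS = 1/(x+y) ≈ 2.0000
RHS = 1/x + 1/y ≈ -0.3333
Since 2.0000 ≠ -0.3333, the equation fails at this point, so it cannot hold for all real values of x and y for which both sides are defined.
1/x + 1/y = (x+y)/(xy), which is not 1/(x+y).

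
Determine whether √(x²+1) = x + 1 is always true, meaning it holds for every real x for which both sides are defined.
No, this is NOT an identity.

Claim: √(x²+1) = x + 1.
Test a specific point where both sides are defined: x = 3/2.
LHS = √(x²+1) ≈ 1.8028
RHS = x + 1 ≈ 2.5000
Since 1.8028 ≠ 2.5000, the equation fails at this point, so it cannot hold for every real x for which both sides are defined.
(x+1)² = x² + 2x + 1 ≠ x² + 1 unless x = 0.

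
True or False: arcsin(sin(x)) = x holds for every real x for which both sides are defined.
Claim: arcsin(sin(x)) = x.
Test a specific point where both sides are defined: x = π.
LHS = arcsin(sin(x)) ≈ 0.0000
RHS = x ≈ 3.1416
Since 0.0000 ≠ 3.1416, the equation fails at this point, so it cannot hold for every real x for which both sides are defined.
arcsin only returns values in [-π/2, π/2], so arcsin(sin(x)) = x holds only for x in that interval, not for all real x.

Conclusion: False.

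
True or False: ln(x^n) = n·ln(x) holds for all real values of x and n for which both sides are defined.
True.

Claim: ln(x^n) = n·ln(x).
Reasoning: The right side requires x > 0. For x > 0, x^n = (e^(ln x))^n = e^(n·ln x), so taking ln of both sides gives ln(x^n) = n·ln(x).
So the two sides agree for all real values of x and n for which both sides are defined.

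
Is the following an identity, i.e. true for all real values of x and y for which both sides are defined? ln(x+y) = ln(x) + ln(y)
No, this is NOT an identity.

Claim: ln(x+y) = ln(x) + ln(y).
Test a specific point where both sides are defined: x = 3, y = 4.
LHS = ln(x+y) ≈ 1.9459
RHS = ln(x) + ln(y) ≈ 2.4849
Since 1.9459 ≠ 2.4849, the equation fails at this point, so it cannot hold for all real values of x and y for which both sides are defined.
ln(x) + ln(y) = ln(xy), not ln(x+y).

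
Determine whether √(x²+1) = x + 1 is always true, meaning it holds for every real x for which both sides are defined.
Claim: √(x²+1) = x + 1.
Test a specific point where both sides are defined: x = 1.
LHS = √(x²+1) ≈ 1.4142
RHS = x + 1 ≈ 2.0000
Since 1.4142 ≠ 2.0000, the equation fails at this point, so it cannot hold for every real x for which both sides are defined.
(x+1)² = x² + 2x + 1 ≠ x² + 1 unless x = 0.

Conclusion: No, this is NOT an identity.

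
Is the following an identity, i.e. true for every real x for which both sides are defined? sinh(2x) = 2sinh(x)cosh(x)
Claim: sinh(2x) = 2sinh(x)cosh(x).
Reasoning: 2sinh(x)cosh(x) = 2 · (e^x - e^-x)/2 · (e^x + e^-x)/2 = (e^(2x) - e^(-2x))/2 = sinh(2x).
So the two sides agree for every real x for which both sides are defined.

Conclusion: Yes, this is an identity.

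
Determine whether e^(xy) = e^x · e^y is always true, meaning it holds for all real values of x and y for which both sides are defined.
Claim: e^(xy) = e^x · e^y.
Test a specific point where both sides are defined: x = 3, y = 1/2.
LHS = e^(xy) ≈ 4.4817
RHS = e^x · e^y ≈ 33.1155
Since 4.4817 ≠ 33.1155, the equation fails at this point, so it cannot hold for all real values of x and y for which both sides are defined.
e^x · e^y = e^(x+y), not e^(xy).

Conclusion: No, this is NOT an identity.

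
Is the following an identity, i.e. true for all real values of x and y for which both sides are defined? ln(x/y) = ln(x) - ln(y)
Yes, this is an identity.

Claim: ln(x/y) = ln(x) - ln(y).
Reasoning: Both sides are simultaneously defined only when x, y > 0. Write x = e^p, y = e^q. Then x/y = e^(p-q), so ln(x/y) = p - q = ln(x) - ln(y).
So the two sides agree for all real values of x and y for which both sides are defined.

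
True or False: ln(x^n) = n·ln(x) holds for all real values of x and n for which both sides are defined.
Claim: ln(x^n) = n·ln(x).
Reasoning: The right side requires x > 0. For x > 0, x^n = (e^(ln x))^n = e^(n·ln x), so taking ln of both sides gives ln(x^n) = n·ln(x).
So the two sides agree for all real values of x and n for which both sides are defined.

Conclusion: True.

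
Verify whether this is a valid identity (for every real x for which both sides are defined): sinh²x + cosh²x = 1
No, this is NOT an identity.

Claim: sinh²x + cosh²x = 1.
Test a specific point where both sides are defined: x = 3.
LHS = sinh²x + cosh²x ≈ 201.7156
RHS = 1 ≈ 1.0000
Since 201.7156 ≠ 1.0000, the equation fails at this point, so it cannot hold for every real x for which both sides are defined.
The correct hyperbolic identity is cosh²x - sinh²x = 1 (a difference); the sum sinh²x + cosh²x equals cosh(2x).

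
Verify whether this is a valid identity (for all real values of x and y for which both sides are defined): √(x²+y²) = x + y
Claim: √(x²+y²) = x + y.
Test a specific point where both sides are defined: x = 5, y = 3.
LHS = √(x²+y²) ≈ 5.8310
RHS = x + y ≈ 8.0000
Since 5.8310 ≠ 8.0000, the equation fails at this point, so it cannot hold for all real values of x and y for which both sides are defined.
(x+y)² = x² + 2xy + y², not x² + y², so the square root does not split this way.

Conclusion: No, this is NOT an identity.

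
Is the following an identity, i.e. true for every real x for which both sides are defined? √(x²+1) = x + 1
Claim: √(x²+1) = x + 1.
Test a specific point where both sides are defined: x = -1.
LHS = √(x²+1) ≈ 1.4142
RHS = x + 1 ≈ 0.0000
Since 1.4142 ≠ 0.0000, the equation fails at this point, so it cannot hold for every real x for which both sides are defined.
(x+1)² = x² + 2x + 1 ≠ x² + 1 unless x = 0.

Conclusion: No, this is NOT an identity.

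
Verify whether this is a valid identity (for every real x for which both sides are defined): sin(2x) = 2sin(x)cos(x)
Claim: sin(2x) = 2sin(x)cos(x).
Reasoning: Put y = x in the addition formula sin(x+y) = sin(x)cos(y) + cos(x)sin(y): sin(2x) = sin(x)cos(x) + cos(x)sin(x) = 2sin(x)cos(x).
So the two sides agree for every real x for which both sides are defined.

Conclusion: Yes, this is an identity.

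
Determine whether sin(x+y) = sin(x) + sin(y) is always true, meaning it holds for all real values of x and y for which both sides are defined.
Claim: sin(x+y) = sin(x) + sin(y).
Test a specific point where both sides are defined: x = -π/2, y = π.
LHS = sin(x+y) ≈ 1.0000
RHS = sin(x) + sin(y) ≈ -1.0000
Since 1.0000 ≠ -1.0000, the equation fails at this point, so it cannot hold for all real values of x and y for which both sides are defined.
The correct expansion is sin(x+y) = sin(x)cos(y) + cos(x)sin(y); sine is not additive.

Conclusion: No, this is NOT an identity.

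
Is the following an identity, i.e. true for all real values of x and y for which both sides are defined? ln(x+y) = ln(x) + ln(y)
No, this is NOT an identity.

Claim: ln(x+y) = ln(x) + ln(y).
Test a specific point where both sides are defined: x = 3, y = 1/2.
LHS = ln(x+y) ≈ 1.2528
RHS = ln(x) + ln(y) ≈ 0.4055
Since 1.2528 ≠ 0.4055, the equation fails at this point, so it cannot hold for all real values of x and y for which both sides are defined.
ln(x) + ln(y) = ln(xy), not ln(x+y).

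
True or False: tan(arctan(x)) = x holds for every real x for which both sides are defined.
True.

Claim: tan(arctan(x)) = x.
Reasoning: For every real x, arctan(x) is by definition the angle in (-π/2, π/2) whose tangent equals x. Taking the tangent of that angle returns x.
So the two sides agree for every real x for which both sides are defined.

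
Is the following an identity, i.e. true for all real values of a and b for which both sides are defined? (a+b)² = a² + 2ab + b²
Yes, this is an identity.

Claim: (a+b)² = a² + 2ab + b².
Reasoning: Expand: (a+b)² = (a+b)(a+b) = a·a + a·b + b·a + b·b = a² + 2ab + b².
So the two sides agree for all real values of a and b for which both sides are defined.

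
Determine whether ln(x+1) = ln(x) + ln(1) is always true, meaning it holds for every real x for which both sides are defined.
Claim: ln(x+1) = ln(x) + ln(1).
Test a specific point where both sides are defined: x = 1/2.
LHS = ln(x+1) ≈ 0.4055
RHS = ln(x) + ln(1) ≈ -0.6931
Since 0.4055 ≠ -0.6931, the equation fails at this point, so it cannot hold for every real x for which both sides are defined.
ln(1) = 0, so the right side is just ln(x), which differs from ln(x+1).

Conclusion: No, this is NOT an identity.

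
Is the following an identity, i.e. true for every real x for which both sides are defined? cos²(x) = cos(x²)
Claim: cos²(x) = cos(x²).
Test a specific point where both sides are defined: x = π/6.
LHS = cos²(x) ≈ 0.7500
RHS = cos(x²) ≈ 0.9627
Since 0.7500 ≠ 0.9627, the equation fails at this point, so it cannot hold for every real x for which both sides are defined.
cos²(x) means (cos x)², squaring the output; cos(x²) squares the input. These are different functions.

Conclusion: No, this is NOT an identity.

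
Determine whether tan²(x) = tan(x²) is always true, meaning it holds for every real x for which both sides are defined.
Claim: tan²(x) = tan(x²).
Test a specific point where both sides are defined: x = -π/4.
LHS = tan²(x) ≈ 1.0000
RHS = tan(x²) ≈ 0.7092
Since 1.0000 ≠ 0.7092, the equation fails at this point, so it cannot hold for every real x for which both sides are defined.
tan²(x) means (tan x)², squaring the output; tan(x²) squares the input. These are different functions.

Conclusion: No, this is NOT an identity.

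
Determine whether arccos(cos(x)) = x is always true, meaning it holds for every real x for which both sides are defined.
Claim: arccos(cos(x)) = x.
Test a specific point where both sides are defined: x = -π/3.
LHS = arccos(cos(x)) ≈ 1.0472
RHS = x ≈ -1.0472
Since 1.0472 ≠ -1.0472, the equation fails at this point, so it cannot hold for every real x for which both sides are defined.
arccos only returns values in [0, π], so arccos(cos(x)) = x holds only for x in that interval, not for all real x.

Conclusion: No, this is NOT an identity.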